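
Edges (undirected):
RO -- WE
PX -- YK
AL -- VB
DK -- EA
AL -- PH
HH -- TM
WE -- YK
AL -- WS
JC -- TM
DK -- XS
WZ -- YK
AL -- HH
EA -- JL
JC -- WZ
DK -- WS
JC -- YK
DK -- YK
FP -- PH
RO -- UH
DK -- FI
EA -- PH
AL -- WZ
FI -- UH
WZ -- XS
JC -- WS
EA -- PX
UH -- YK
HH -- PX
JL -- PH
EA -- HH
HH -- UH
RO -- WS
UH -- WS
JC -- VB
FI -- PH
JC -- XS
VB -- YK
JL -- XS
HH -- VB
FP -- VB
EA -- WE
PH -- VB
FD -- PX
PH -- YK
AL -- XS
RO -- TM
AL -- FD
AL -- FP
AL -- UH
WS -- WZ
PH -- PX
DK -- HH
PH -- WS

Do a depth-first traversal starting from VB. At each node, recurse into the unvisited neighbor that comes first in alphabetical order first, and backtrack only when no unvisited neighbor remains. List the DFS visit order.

VB, AL, FD, PX, EA, DK, FI, PH, FP, JL, XS, JC, TM, HH, UH, RO, WE, YK, WZ, WS

Visit VB
VB → AL
AL → FD
FD → PX
PX → EA
EA → DK
DK → FI
FI → PH
PH → FP
PH → JL
JL → XS
XS → JC
JC → TM
TM → HH
HH → UH
UH → RO
RO → WE
WE → YK
YK → WZ
WZ → WS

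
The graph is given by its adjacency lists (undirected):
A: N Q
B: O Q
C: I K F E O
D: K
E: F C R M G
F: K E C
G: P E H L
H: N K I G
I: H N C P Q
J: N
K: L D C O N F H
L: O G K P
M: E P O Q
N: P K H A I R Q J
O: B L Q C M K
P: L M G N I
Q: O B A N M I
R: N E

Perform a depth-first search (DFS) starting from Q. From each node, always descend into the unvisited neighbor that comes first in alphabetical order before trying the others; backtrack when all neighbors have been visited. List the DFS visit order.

Q, A, N, H, G, E, C, F, K, D, L, O, B, M, P, I, R, J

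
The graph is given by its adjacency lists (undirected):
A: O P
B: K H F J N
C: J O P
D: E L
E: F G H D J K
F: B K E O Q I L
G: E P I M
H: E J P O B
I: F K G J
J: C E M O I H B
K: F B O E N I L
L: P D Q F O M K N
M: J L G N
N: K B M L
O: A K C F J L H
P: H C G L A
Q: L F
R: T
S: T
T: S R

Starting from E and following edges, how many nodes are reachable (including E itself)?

BFS from E visits: E, D, F, G, H, J, K, L, B, I, O, Q, M, P, C, N, A
Reachable nodes: 17 of 20 total.

17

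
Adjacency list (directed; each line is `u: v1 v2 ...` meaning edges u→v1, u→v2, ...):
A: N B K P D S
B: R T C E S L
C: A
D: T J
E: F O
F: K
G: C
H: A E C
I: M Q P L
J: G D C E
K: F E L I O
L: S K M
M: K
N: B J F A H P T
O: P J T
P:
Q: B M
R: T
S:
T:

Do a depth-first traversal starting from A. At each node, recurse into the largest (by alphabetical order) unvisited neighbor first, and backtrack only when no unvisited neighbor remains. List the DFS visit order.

A -> S -> P -> N -> T -> J -> G -> C -> E -> O -> F -> K -> L -> M -> I -> Q -> B -> R -> D -> H

Visit A
A → S
A → P
A → N
N → T
N → J
J → G
G → C
J → E
E → O
E → F
F → K
K → L
L → M
K → I
I → Q
Q → B
B → R
J → D
N → H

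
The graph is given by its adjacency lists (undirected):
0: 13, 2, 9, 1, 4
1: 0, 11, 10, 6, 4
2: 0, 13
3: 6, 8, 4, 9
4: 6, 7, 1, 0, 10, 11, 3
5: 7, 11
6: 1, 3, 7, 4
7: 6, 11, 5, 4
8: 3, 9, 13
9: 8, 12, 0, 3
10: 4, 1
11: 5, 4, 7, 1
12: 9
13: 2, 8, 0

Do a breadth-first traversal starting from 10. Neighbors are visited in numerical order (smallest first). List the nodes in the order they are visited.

Visit 10; enqueue 1, 4 → queue [1, 4]
Visit 1; enqueue 0, 6, 11 → queue [4, 0, 6, 11]
Visit 4; enqueue 3, 7 → queue [0, 6, 11, 3, 7]
Visit 0; enqueue 2, 9, 13 → queue [6, 11, 3, 7, 2, 9, 13]
Visit 6 → queue [11, 3, 7, 2, 9, 13]
Visit 11; enqueue 5 → queue [3, 7, 2, 9, 13, 5]
Visit 3; enqueue 8 → queue [7, 2, 9, 13, 5, 8]
Visit 7 → queue [2, 9, 13, 5, 8]
Visit 2 → queue [9, 13, 5, 8]
Visit 9; enqueue 12 → queue [13, 5, 8, 12]
Visit 13 → queue [5, 8, 12]
Visit 5 → queue [8, 12]
Visit 8 → queue [12]
Visit 12 → queue []

10 → 1 → 4 → 0 → 6 → 11 → 3 → 7 → 2 → 9 → 13 → 5 → 8 → 12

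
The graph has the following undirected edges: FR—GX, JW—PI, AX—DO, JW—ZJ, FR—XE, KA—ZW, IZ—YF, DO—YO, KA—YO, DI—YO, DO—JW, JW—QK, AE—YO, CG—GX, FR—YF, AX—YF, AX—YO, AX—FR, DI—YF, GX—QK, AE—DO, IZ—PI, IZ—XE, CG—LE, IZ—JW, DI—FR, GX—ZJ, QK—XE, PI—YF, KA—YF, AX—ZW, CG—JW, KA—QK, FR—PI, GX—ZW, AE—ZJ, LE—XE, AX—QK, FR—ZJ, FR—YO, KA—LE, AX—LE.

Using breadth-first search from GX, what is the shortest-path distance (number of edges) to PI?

Level 0: GX
Level 1: CG, FR, QK, ZJ, ZW
Level 2: AE, AX, DI, JW, KA, LE, PI, XE, YF, YO
Level 3: DO, IZ
PI first appears at level 2.

2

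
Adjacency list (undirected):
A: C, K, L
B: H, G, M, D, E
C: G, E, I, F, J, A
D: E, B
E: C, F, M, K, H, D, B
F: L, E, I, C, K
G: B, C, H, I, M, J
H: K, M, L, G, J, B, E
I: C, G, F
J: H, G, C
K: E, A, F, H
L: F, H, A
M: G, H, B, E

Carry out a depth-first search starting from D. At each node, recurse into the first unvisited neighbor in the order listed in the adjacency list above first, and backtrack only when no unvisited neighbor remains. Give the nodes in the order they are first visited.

D → E → C → G → B → H → K → A → L → F → I → M → J

Visit D
D → E
E → C
C → G
G → B
B → H
H → K
K → A
A → L
L → F
F → I
H → M
H → J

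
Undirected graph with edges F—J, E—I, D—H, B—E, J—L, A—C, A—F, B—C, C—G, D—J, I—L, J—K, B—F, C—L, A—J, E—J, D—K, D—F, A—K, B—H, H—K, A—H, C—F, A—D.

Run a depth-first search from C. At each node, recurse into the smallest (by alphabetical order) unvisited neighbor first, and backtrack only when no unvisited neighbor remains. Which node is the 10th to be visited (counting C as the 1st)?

K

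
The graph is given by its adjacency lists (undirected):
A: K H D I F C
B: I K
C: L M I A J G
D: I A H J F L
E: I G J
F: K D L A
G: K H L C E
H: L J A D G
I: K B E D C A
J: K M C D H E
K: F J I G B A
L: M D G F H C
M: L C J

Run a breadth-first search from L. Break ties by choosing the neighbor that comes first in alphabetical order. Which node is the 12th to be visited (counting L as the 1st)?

E

Visit L; enqueue C, D, F, G, H, M → queue [C, D, F, G, H, M]
Visit C; enqueue A, I, J → queue [D, F, G, H, M, A, I, J]
Visit D → queue [F, G, H, M, A, I, J]
Visit F; enqueue K → queue [G, H, M, A, I, J, K]
Visit G; enqueue E → queue [H, M, A, I, J, K, E]
Visit H → queue [M, A, I, J, K, E]
Visit M → queue [A, I, J, K, E]
Visit A → queue [I, J, K, E]
Visit I; enqueue B → queue [J, K, E, B]
Visit J → queue [K, E, B]
Visit K → queue [E, B]
Visit E → queue [B]
Visit B → queue []

Visit order: L, C, D, F, G, H, M, A, I, J, K, E, B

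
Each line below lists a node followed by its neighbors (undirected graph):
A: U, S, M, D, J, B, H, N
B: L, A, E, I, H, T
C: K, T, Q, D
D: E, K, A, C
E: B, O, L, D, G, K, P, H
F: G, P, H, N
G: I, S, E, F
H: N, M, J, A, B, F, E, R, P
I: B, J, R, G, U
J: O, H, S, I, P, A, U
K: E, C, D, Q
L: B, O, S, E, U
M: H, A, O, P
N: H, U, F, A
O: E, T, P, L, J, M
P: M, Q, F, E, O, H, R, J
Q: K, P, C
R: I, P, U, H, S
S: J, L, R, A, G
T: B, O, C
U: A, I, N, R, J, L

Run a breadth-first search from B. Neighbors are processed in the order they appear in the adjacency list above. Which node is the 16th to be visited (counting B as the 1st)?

K

Visit B; enqueue L, A, E, I, H, T → queue [L, A, E, I, H, T]
Visit L; enqueue O, S, U → queue [A, E, I, H, T, O, S, U]
Visit A; enqueue M, D, J, N → queue [E, I, H, T, O, S, U, M, D, J, N]
Visit E; enqueue G, K, P → queue [I, H, T, O, S, U, M, D, J, N, G, K, P]
Visit I; enqueue R → queue [H, T, O, S, U, M, D, J, N, G, K, P, R]
Visit H; enqueue F → queue [T, O, S, U, M, D, J, N, G, K, P, R, F]
Visit T; enqueue C → queue [O, S, U, M, D, J, N, G, K, P, R, F, C]
Visit O → queue [S, U, M, D, J, N, G, K, P, R, F, C]
Visit S → queue [U, M, D, J, N, G, K, P, R, F, C]
Visit U → queue [M, D, J, N, G, K, P, R, F, C]
Visit M → queue [D, J, N, G, K, P, R, F, C]
Visit D → queue [J, N, G, K, P, R, F, C]
Visit J → queue [N, G, K, P, R, F, C]
Visit N → queue [G, K, P, R, F, C]
Visit G → queue [K, P, R, F, C]
Visit K; enqueue Q → queue [P, R, F, C, Q]
Visit P → queue [R, F, C, Q]
Visit R → queue [F, C, Q]
Visit F → queue [C, Q]
Visit C → queue [Q]
Visit Q → queue []

Visit order: B, L, A, E, I, H, T, O, S, U, M, D, J, N, G, K, P, R, F, C, Q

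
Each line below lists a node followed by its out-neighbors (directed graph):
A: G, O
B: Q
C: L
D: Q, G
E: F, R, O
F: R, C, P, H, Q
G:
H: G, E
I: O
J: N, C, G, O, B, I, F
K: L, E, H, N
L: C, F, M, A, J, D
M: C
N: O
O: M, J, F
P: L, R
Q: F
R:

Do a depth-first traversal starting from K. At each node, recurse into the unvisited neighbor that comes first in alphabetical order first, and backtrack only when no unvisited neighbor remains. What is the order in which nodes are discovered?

Visit K
K → E
E → F
F → C
C → L
L → A
A → G
A → O
O → J
J → B
B → Q
J → I
J → N
O → M
L → D
F → H
F → P
P → R

K, E, F, C, L, A, G, O, J, B, Q, I, N, M, D, H, P, R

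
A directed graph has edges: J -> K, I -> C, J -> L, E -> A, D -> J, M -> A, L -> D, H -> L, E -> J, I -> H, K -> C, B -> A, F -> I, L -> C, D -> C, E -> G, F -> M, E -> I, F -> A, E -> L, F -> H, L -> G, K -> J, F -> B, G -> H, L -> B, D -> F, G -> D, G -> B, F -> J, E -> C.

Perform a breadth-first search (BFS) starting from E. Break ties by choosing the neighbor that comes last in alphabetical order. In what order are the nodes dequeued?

E L J I G C A D B K H F M

Visit E; enqueue L, J, I, G, C, A → queue [L, J, I, G, C, A]
Visit L; enqueue D, B → queue [J, I, G, C, A, D, B]
Visit J; enqueue K → queue [I, G, C, A, D, B, K]
Visit I; enqueue H → queue [G, C, A, D, B, K, H]
Visit G → queue [C, A, D, B, K, H]
Visit C → queue [A, D, B, K, H]
Visit A → queue [D, B, K, H]
Visit D; enqueue F → queue [B, K, H, F]
Visit B → queue [K, H, F]
Visit K → queue [H, F]
Visit H → queue [F]
Visit F; enqueue M → queue [M]
Visit M → queue []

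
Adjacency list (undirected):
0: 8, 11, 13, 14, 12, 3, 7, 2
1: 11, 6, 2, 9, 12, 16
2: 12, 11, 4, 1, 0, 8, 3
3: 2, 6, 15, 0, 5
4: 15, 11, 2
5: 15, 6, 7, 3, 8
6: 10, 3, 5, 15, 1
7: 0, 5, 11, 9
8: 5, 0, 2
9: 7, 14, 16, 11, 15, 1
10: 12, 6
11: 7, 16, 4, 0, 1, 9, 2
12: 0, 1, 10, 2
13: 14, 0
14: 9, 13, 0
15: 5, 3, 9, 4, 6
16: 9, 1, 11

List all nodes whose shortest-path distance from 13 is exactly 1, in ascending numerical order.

Level 0: 13
Level 1: 0, 14
Level 2: 2, 3, 7, 8, 9, 11, 12
Level 3: 1, 4, 5, 6, 10, 15, 16

0, 14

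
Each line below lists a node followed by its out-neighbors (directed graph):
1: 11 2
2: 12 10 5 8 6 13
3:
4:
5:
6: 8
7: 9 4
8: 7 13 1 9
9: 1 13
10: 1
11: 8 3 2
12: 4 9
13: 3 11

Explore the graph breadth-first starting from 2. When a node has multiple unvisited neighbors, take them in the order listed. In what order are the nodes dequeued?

Visit 2; enqueue 12, 10, 5, 8, 6, 13 → queue [12, 10, 5, 8, 6, 13]
Visit 12; enqueue 4, 9 → queue [10, 5, 8, 6, 13, 4, 9]
Visit 10; enqueue 1 → queue [5, 8, 6, 13, 4, 9, 1]
Visit 5 → queue [8, 6, 13, 4, 9, 1]
Visit 8; enqueue 7 → queue [6, 13, 4, 9, 1, 7]
Visit 6 → queue [13, 4, 9, 1, 7]
Visit 13; enqueue 3, 11 → queue [4, 9, 1, 7, 3, 11]
Visit 4 → queue [9, 1, 7, 3, 11]
Visit 9 → queue [1, 7, 3, 11]
Visit 1 → queue [7, 3, 11]
Visit 7 → queue [3, 11]
Visit 3 → queue [11]
Visit 11 → queue []

2, 12, 10, 5, 8, 6, 13, 4, 9, 1, 7, 3, 11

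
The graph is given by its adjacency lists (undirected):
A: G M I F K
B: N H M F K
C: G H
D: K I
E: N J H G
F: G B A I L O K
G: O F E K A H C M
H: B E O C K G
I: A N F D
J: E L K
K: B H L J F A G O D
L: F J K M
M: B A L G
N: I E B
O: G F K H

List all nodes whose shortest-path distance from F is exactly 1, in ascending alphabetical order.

Level 0: F
Level 1: A, B, G, I, K, L, O
Level 2: C, D, E, H, J, M, N

A, B, G, I, K, L, O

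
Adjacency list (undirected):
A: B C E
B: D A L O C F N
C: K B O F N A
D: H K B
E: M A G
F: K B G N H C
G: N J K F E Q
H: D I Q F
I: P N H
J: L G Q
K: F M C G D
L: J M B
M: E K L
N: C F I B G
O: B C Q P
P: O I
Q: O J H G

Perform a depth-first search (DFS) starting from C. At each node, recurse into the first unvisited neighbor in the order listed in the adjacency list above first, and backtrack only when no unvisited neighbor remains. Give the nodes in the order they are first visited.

Visit C
C → K
K → F
F → B
B → D
D → H
H → I
I → P
P → O
O → Q
Q → J
J → L
L → M
M → E
E → A
E → G
G → N

C, K, F, B, D, H, I, P, O, Q, J, L, M, E, A, G, N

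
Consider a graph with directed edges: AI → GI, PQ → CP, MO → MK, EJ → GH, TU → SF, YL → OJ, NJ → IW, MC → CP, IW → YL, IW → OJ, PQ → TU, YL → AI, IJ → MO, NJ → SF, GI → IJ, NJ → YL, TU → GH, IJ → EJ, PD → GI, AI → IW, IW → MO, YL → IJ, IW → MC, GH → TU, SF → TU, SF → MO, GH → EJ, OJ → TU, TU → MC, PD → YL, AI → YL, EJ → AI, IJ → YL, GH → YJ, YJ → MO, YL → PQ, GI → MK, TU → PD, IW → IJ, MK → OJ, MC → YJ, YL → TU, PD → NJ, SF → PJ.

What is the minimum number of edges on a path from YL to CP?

2

Level 0: YL
Level 1: AI, IJ, OJ, PQ, TU
Level 2: CP, EJ, GH, GI, IW, MC, MO, PD, SF
Level 3: MK, NJ, PJ, YJ
CP first appears at level 2.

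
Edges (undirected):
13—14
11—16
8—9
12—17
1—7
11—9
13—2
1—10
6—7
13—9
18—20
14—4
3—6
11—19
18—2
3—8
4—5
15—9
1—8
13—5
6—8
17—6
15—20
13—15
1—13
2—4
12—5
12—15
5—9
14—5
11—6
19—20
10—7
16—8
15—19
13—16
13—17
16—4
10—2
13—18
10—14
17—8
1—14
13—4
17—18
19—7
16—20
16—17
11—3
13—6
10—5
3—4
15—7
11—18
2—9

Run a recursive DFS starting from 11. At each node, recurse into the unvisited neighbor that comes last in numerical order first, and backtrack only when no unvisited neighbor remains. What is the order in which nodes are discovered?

11 19 20 18 17 16 13 15 12 5 14 10 7 6 8 9 2 4 3 1

Visit 11
11 → 19
19 → 20
20 → 18
18 → 17
17 → 16
16 → 13
13 → 15
15 → 12
12 → 5
5 → 14
14 → 10
10 → 7
7 → 6
6 → 8
8 → 9
9 → 2
2 → 4
4 → 3
8 → 1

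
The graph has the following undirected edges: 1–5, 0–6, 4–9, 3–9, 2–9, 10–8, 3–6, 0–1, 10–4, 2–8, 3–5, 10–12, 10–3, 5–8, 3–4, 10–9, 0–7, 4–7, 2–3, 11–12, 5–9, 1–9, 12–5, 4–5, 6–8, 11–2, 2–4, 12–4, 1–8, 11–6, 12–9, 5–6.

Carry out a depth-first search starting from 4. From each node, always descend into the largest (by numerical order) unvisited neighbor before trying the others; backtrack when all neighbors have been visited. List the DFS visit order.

Visit 4
4 → 12
12 → 11
11 → 6
6 → 8
8 → 10
10 → 9
9 → 5
5 → 3
3 → 2
5 → 1
1 → 0
0 → 7

4 -> 12 -> 11 -> 6 -> 8 -> 10 -> 9 -> 5 -> 3 -> 2 -> 1 -> 0 -> 7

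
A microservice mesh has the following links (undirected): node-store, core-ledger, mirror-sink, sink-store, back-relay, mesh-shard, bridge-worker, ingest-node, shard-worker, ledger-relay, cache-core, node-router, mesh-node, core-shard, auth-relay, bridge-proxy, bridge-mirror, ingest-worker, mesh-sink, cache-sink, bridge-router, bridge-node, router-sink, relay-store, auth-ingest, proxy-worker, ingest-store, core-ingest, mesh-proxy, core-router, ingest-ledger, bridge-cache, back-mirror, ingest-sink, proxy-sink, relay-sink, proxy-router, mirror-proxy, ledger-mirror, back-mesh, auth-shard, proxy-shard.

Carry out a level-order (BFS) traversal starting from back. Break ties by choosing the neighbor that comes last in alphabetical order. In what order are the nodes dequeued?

Visit back; enqueue relay, mirror, mesh → queue [relay, mirror, mesh]
Visit relay; enqueue store, sink, ledger, auth → queue [mirror, mesh, store, sink, ledger, auth]
Visit mirror; enqueue proxy, bridge → queue [mesh, store, sink, ledger, auth, proxy, bridge]
Visit mesh; enqueue shard, node → queue [store, sink, ledger, auth, proxy, bridge, shard, node]
Visit store; enqueue ingest → queue [sink, ledger, auth, proxy, bridge, shard, node, ingest]
Visit sink; enqueue router, cache → queue [ledger, auth, proxy, bridge, shard, node, ingest, router, cache]
Visit ledger; enqueue core → queue [auth, proxy, bridge, shard, node, ingest, router, cache, core]
Visit auth → queue [proxy, bridge, shard, node, ingest, router, cache, core]
Visit proxy; enqueue worker → queue [bridge, shard, node, ingest, router, cache, core, worker]
Visit bridge → queue [shard, node, ingest, router, cache, core, worker]
Visit shard → queue [node, ingest, router, cache, core, worker]
Visit node → queue [ingest, router, cache, core, worker]
Visit ingest → queue [router, cache, core, worker]
Visit router → queue [cache, core, worker]
Visit cache → queue [core, worker]
Visit core → queue [worker]
Visit worker → queue []

back -> relay -> mirror -> mesh -> store -> sink -> ledger -> auth -> proxy -> bridge -> shard -> node -> ingest -> router -> cache -> core -> worker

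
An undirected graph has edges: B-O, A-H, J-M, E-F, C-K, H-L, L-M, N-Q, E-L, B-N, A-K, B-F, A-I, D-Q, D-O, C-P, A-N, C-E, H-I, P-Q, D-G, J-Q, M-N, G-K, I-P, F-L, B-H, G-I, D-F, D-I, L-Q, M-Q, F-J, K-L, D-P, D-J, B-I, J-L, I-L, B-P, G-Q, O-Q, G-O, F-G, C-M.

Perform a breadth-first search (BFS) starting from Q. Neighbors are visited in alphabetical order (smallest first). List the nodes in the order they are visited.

Q -> D -> G -> J -> L -> M -> N -> O -> P -> F -> I -> K -> E -> H -> C -> A -> B

Visit Q; enqueue D, G, J, L, M, N, O, P → queue [D, G, J, L, M, N, O, P]
Visit D; enqueue F, I → queue [G, J, L, M, N, O, P, F, I]
Visit G; enqueue K → queue [J, L, M, N, O, P, F, I, K]
Visit J → queue [L, M, N, O, P, F, I, K]
Visit L; enqueue E, H → queue [M, N, O, P, F, I, K, E, H]
Visit M; enqueue C → queue [N, O, P, F, I, K, E, H, C]
Visit N; enqueue A, B → queue [O, P, F, I, K, E, H, C, A, B]
Visit O → queue [P, F, I, K, E, H, C, A, B]
Visit P → queue [F, I, K, E, H, C, A, B]
Visit F → queue [I, K, E, H, C, A, B]
Visit I → queue [K, E, H, C, A, B]
Visit K → queue [E, H, C, A, B]
Visit E → queue [H, C, A, B]
Visit H → queue [C, A, B]
Visit C → queue [A, B]
Visit A → queue [B]
Visit B → queue []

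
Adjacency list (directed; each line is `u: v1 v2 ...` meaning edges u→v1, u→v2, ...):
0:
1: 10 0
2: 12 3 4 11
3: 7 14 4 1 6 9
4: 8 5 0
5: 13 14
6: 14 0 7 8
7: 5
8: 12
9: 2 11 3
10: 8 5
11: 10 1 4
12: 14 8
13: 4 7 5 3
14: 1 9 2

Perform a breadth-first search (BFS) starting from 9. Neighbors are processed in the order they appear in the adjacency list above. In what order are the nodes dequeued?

9, 2, 11, 3, 12, 4, 10, 1, 7, 14, 6, 8, 5, 0, 13

Visit 9; enqueue 2, 11, 3 → queue [2, 11, 3]
Visit 2; enqueue 12, 4 → queue [11, 3, 12, 4]
Visit 11; enqueue 10, 1 → queue [3, 12, 4, 10, 1]
Visit 3; enqueue 7, 14, 6 → queue [12, 4, 10, 1, 7, 14, 6]
Visit 12; enqueue 8 → queue [4, 10, 1, 7, 14, 6, 8]
Visit 4; enqueue 5, 0 → queue [10, 1, 7, 14, 6, 8, 5, 0]
Visit 10 → queue [1, 7, 14, 6, 8, 5, 0]
Visit 1 → queue [7, 14, 6, 8, 5, 0]
Visit 7 → queue [14, 6, 8, 5, 0]
Visit 14 → queue [6, 8, 5, 0]
Visit 6 → queue [8, 5, 0]
Visit 8 → queue [5, 0]
Visit 5; enqueue 13 → queue [0, 13]
Visit 0 → queue [13]
Visit 13 → queue []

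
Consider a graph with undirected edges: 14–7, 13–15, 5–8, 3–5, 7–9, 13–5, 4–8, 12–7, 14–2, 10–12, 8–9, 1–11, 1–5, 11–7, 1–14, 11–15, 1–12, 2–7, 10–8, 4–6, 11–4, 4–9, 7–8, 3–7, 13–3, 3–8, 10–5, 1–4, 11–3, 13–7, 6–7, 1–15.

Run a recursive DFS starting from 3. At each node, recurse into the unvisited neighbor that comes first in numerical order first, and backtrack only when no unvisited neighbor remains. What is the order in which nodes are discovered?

3, 5, 1, 4, 6, 7, 2, 14, 8, 9, 10, 12, 11, 15, 13

Visit 3
3 → 5
5 → 1
1 → 4
4 → 6
6 → 7
7 → 2
2 → 14
7 → 8
8 → 9
8 → 10
10 → 12
7 → 11
11 → 15
15 → 13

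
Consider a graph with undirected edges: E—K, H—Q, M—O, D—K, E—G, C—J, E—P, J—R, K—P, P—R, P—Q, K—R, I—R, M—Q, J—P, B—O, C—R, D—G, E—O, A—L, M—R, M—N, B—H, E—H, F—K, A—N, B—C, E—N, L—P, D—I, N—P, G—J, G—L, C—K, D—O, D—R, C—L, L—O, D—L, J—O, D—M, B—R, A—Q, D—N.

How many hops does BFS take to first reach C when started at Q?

3

Level 0: Q
Level 1: A, H, M, P
Level 2: B, D, E, J, K, L, N, O, R
Level 3: C, F, G, I
C first appears at level 3.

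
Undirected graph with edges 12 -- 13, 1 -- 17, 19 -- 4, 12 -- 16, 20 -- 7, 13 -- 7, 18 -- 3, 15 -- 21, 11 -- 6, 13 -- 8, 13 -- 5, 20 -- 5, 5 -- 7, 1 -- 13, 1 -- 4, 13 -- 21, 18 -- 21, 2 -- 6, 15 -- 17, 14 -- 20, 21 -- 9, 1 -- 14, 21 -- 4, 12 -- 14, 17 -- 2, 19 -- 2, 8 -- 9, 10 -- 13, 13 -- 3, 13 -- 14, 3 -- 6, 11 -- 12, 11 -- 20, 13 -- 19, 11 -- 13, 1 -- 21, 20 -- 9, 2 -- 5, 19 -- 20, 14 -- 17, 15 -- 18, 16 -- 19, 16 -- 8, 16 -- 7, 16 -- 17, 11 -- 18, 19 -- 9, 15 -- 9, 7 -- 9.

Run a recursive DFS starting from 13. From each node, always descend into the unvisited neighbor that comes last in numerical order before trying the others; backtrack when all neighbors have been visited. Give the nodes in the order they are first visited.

13 → 21 → 18 → 15 → 17 → 16 → 19 → 20 → 14 → 12 → 11 → 6 → 3 → 2 → 5 → 7 → 9 → 8 → 1 → 4 → 10

Visit 13
13 → 21
21 → 18
18 → 15
15 → 17
17 → 16
16 → 19
19 → 20
20 → 14
14 → 12
12 → 11
11 → 6
6 → 3
6 → 2
2 → 5
5 → 7
7 → 9
9 → 8
14 → 1
1 → 4
13 → 10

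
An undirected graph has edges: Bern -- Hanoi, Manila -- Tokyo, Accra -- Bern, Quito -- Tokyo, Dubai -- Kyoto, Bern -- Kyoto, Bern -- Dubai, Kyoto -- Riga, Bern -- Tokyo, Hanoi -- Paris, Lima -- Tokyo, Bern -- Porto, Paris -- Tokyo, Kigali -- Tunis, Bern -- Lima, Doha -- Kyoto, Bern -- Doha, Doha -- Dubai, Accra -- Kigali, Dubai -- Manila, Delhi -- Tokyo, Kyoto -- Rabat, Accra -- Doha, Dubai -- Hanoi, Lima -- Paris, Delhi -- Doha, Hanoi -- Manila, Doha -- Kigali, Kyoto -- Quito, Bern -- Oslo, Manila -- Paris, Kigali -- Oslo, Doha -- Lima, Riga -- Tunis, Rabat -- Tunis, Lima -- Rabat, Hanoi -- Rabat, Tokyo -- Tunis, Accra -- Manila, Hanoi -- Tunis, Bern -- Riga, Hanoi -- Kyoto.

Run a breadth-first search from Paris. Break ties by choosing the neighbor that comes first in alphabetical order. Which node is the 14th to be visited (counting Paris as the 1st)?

Visit Paris; enqueue Hanoi, Lima, Manila, Tokyo → queue [Hanoi, Lima, Manila, Tokyo]
Visit Hanoi; enqueue Bern, Dubai, Kyoto, Rabat, Tunis → queue [Lima, Manila, Tokyo, Bern, Dubai, Kyoto, Rabat, Tunis]
Visit Lima; enqueue Doha → queue [Manila, Tokyo, Bern, Dubai, Kyoto, Rabat, Tunis, Doha]
Visit Manila; enqueue Accra → queue [Tokyo, Bern, Dubai, Kyoto, Rabat, Tunis, Doha, Accra]
Visit Tokyo; enqueue Delhi, Quito → queue [Bern, Dubai, Kyoto, Rabat, Tunis, Doha, Accra, Delhi, Quito]
Visit Bern; enqueue Oslo, Porto, Riga → queue [Dubai, Kyoto, Rabat, Tunis, Doha, Accra, Delhi, Quito, Oslo, Porto, Riga]
Visit Dubai → queue [Kyoto, Rabat, Tunis, Doha, Accra, Delhi, Quito, Oslo, Porto, Riga]
Visit Kyoto → queue [Rabat, Tunis, Doha, Accra, Delhi, Quito, Oslo, Porto, Riga]
Visit Rabat → queue [Tunis, Doha, Accra, Delhi, Quito, Oslo, Porto, Riga]
Visit Tunis; enqueue Kigali → queue [Doha, Accra, Delhi, Quito, Oslo, Porto, Riga, Kigali]
Visit Doha → queue [Accra, Delhi, Quito, Oslo, Porto, Riga, Kigali]
Visit Accra → queue [Delhi, Quito, Oslo, Porto, Riga, Kigali]
Visit Delhi → queue [Quito, Oslo, Porto, Riga, Kigali]
Visit Quito → queue [Oslo, Porto, Riga, Kigali]
Visit Oslo → queue [Porto, Riga, Kigali]
Visit Porto → queue [Riga, Kigali]
Visit Riga → queue [Kigali]
Visit Kigali → queue []

Visit order: Paris, Hanoi, Lima, Manila, Tokyo, Bern, Dubai, Kyoto, Rabat, Tunis, Doha, Accra, Delhi, Quito, Oslo, Porto, Riga, Kigali

Quito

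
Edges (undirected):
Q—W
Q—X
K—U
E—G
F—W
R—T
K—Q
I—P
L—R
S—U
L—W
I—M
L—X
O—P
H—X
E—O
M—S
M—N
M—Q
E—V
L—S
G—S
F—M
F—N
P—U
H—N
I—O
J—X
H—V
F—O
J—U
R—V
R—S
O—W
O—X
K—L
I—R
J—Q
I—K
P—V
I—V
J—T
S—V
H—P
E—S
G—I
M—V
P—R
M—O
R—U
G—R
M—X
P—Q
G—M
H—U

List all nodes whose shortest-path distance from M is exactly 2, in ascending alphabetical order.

E, H, J, K, L, P, R, U, W

Level 0: M
Level 1: F, G, I, N, O, Q, S, V, X
Level 2: E, H, J, K, L, P, R, U, W
Level 3: T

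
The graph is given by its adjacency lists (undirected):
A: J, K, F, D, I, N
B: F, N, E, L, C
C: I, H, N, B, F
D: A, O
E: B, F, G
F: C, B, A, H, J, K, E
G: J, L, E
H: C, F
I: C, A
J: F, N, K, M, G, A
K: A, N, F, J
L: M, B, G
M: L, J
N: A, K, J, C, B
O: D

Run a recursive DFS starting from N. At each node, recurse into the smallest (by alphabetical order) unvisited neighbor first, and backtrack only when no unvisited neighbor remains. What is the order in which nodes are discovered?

N, A, D, O, F, B, C, H, I, E, G, J, K, M, L

Visit N
N → A
A → D
D → O
A → F
F → B
B → C
C → H
C → I
B → E
E → G
G → J
J → K
J → M
M → L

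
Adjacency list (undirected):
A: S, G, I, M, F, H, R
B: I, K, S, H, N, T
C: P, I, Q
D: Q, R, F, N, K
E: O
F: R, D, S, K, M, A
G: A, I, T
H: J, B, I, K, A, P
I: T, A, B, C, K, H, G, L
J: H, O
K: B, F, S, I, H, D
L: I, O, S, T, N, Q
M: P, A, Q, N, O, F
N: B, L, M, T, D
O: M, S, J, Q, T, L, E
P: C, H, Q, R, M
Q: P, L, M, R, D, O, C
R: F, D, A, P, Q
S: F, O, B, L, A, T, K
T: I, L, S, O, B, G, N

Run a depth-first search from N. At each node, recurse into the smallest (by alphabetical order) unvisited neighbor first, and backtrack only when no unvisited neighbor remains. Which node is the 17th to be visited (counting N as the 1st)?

R

Visit N
N → B
B → H
H → A
A → F
F → D
D → K
K → I
I → C
C → P
P → M
M → O
O → E
O → J
O → L
L → Q
Q → R
L → S
S → T
T → G

Visit order: N, B, H, A, F, D, K, I, C, P, M, O, E, J, L, Q, R, S, T, G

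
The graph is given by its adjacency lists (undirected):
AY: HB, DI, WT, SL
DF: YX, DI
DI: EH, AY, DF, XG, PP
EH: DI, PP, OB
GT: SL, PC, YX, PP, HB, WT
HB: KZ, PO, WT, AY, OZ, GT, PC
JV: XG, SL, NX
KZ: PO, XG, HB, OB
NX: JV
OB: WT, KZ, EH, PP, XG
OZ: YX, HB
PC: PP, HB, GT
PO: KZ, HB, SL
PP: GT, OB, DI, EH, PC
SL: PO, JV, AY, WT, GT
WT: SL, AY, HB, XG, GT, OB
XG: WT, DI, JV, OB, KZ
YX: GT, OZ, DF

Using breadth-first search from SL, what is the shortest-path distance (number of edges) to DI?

2

Level 0: SL
Level 1: AY, GT, JV, PO, WT
Level 2: DI, HB, KZ, NX, OB, PC, PP, XG, YX
Level 3: DF, EH, OZ
DI first appears at level 2.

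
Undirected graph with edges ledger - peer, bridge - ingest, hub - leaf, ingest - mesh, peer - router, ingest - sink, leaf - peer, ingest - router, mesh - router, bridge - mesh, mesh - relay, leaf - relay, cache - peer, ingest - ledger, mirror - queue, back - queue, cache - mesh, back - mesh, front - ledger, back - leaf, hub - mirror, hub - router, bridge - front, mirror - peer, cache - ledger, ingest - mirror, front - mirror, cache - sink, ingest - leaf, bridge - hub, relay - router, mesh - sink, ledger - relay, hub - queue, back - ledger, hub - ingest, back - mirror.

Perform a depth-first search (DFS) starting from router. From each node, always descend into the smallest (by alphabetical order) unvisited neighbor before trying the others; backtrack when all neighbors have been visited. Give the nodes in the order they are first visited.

Visit router
router → hub
hub → bridge
bridge → front
front → ledger
ledger → back
back → leaf
leaf → ingest
ingest → mesh
mesh → cache
cache → peer
peer → mirror
mirror → queue
cache → sink
mesh → relay

router -> hub -> bridge -> front -> ledger -> back -> leaf -> ingest -> mesh -> cache -> peer -> mirror -> queue -> sink -> relay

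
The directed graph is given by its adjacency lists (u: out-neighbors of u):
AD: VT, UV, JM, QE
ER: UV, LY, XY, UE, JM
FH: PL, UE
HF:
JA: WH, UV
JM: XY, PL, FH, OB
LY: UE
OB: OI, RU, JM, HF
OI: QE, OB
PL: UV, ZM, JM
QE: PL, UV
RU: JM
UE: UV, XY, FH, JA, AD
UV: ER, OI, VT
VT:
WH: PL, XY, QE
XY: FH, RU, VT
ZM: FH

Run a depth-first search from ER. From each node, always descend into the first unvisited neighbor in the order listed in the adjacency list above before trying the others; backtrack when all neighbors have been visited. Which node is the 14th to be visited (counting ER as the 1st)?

Visit ER
ER → UV
UV → OI
OI → QE
QE → PL
PL → ZM
ZM → FH
FH → UE
UE → XY
XY → RU
RU → JM
JM → OB
OB → HF
XY → VT
UE → JA
JA → WH
UE → AD
ER → LY

Visit order: ER, UV, OI, QE, PL, ZM, FH, UE, XY, RU, JM, OB, HF, VT, JA, WH, AD, LY

VT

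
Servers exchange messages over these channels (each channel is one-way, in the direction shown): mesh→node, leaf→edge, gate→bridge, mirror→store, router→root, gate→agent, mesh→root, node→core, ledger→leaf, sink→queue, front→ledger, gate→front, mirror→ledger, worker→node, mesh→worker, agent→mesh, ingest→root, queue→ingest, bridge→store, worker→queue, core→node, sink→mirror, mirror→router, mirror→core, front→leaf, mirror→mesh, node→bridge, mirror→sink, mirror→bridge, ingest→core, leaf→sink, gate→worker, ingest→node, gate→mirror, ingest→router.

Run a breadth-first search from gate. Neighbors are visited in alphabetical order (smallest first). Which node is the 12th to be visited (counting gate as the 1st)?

router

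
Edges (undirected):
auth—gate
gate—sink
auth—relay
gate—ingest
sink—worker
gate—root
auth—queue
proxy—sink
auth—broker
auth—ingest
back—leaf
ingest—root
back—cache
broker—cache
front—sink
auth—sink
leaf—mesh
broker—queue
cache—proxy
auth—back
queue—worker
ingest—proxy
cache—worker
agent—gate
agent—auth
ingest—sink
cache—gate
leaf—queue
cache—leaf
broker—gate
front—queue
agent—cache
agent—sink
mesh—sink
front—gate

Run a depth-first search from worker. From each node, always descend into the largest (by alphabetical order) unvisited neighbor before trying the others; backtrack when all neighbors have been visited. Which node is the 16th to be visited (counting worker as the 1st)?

agent

Visit worker
worker → sink
sink → proxy
proxy → ingest
ingest → root
root → gate
gate → front
front → queue
queue → leaf
leaf → mesh
leaf → cache
cache → broker
broker → auth
auth → relay
auth → back
auth → agent

Visit order: worker, sink, proxy, ingest, root, gate, front, queue, leaf, mesh, cache, broker, auth, relay, back, agent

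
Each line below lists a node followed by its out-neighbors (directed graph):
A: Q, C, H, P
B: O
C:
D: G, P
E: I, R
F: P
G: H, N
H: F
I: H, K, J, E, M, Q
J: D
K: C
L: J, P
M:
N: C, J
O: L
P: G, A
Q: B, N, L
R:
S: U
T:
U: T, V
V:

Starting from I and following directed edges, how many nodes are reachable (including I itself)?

BFS from I visits: I, H, K, J, E, M, Q, F, C, D, R, B, N, L, P, G, O, A
Reachable nodes: 18 of 22 total.

18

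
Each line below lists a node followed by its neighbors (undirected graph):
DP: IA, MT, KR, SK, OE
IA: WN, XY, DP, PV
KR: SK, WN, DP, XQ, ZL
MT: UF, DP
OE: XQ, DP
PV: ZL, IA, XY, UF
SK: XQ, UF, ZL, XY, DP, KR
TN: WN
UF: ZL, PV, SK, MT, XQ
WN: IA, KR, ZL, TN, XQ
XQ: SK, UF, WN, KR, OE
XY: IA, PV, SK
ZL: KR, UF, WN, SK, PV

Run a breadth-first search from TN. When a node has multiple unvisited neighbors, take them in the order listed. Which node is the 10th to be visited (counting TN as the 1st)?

SK

Visit TN; enqueue WN → queue [WN]
Visit WN; enqueue IA, KR, ZL, XQ → queue [IA, KR, ZL, XQ]
Visit IA; enqueue XY, DP, PV → queue [KR, ZL, XQ, XY, DP, PV]
Visit KR; enqueue SK → queue [ZL, XQ, XY, DP, PV, SK]
Visit ZL; enqueue UF → queue [XQ, XY, DP, PV, SK, UF]
Visit XQ; enqueue OE → queue [XY, DP, PV, SK, UF, OE]
Visit XY → queue [DP, PV, SK, UF, OE]
Visit DP; enqueue MT → queue [PV, SK, UF, OE, MT]
Visit PV → queue [SK, UF, OE, MT]
Visit SK → queue [UF, OE, MT]
Visit UF → queue [OE, MT]
Visit OE → queue [MT]
Visit MT → queue []

Visit order: TN, WN, IA, KR, ZL, XQ, XY, DP, PV, SK, UF, OE, MT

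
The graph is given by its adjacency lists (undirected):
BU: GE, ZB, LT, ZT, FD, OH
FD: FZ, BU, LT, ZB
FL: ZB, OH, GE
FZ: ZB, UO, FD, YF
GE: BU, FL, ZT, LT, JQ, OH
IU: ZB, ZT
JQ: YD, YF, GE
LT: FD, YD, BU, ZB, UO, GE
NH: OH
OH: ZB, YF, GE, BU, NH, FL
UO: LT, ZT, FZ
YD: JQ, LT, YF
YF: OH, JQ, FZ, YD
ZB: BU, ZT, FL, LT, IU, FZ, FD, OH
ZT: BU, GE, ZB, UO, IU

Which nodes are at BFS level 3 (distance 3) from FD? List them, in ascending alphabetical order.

Level 0: FD
Level 1: BU, FZ, LT, ZB
Level 2: FL, GE, IU, OH, UO, YD, YF, ZT
Level 3: JQ, NH

JQ, NH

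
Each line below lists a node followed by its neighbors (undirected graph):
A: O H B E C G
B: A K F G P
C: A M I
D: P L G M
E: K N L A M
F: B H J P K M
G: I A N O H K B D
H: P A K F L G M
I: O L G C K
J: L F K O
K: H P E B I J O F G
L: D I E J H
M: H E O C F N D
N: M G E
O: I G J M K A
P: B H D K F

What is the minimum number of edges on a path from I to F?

Level 0: I
Level 1: C, G, K, L, O
Level 2: A, B, D, E, F, H, J, M, N, P
F first appears at level 2.

2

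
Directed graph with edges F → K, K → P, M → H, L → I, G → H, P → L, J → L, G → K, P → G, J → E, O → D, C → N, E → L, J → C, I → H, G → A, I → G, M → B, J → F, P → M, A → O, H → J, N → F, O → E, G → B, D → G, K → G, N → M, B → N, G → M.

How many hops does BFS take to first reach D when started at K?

4

Level 0: K
Level 1: G, P
Level 2: A, B, H, L, M
Level 3: I, J, N, O
Level 4: C, D, E, F
D first appears at level 4.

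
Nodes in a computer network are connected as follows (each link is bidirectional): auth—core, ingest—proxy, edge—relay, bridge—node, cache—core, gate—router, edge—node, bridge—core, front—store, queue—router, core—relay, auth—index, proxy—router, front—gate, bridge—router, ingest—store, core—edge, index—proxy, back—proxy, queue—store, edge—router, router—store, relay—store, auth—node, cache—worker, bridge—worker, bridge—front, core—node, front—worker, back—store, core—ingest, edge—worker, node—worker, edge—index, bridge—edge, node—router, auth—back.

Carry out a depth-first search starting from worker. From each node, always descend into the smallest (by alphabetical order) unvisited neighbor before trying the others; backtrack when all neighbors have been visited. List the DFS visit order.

worker bridge core auth back proxy index edge node router gate front store ingest queue relay cache

Visit worker
worker → bridge
bridge → core
core → auth
auth → back
back → proxy
proxy → index
index → edge
edge → node
node → router
router → gate
gate → front
front → store
store → ingest
store → queue
store → relay
core → cache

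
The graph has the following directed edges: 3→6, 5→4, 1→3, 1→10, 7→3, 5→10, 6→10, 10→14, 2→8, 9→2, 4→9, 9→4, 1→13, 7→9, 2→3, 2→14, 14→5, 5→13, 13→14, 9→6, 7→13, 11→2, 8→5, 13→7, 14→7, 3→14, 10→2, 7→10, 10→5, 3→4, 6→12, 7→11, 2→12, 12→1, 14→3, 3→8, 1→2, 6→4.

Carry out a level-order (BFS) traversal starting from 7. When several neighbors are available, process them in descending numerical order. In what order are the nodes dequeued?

Visit 7; enqueue 13, 11, 10, 9, 3 → queue [13, 11, 10, 9, 3]
Visit 13; enqueue 14 → queue [11, 10, 9, 3, 14]
Visit 11; enqueue 2 → queue [10, 9, 3, 14, 2]
Visit 10; enqueue 5 → queue [9, 3, 14, 2, 5]
Visit 9; enqueue 6, 4 → queue [3, 14, 2, 5, 6, 4]
Visit 3; enqueue 8 → queue [14, 2, 5, 6, 4, 8]
Visit 14 → queue [2, 5, 6, 4, 8]
Visit 2; enqueue 12 → queue [5, 6, 4, 8, 12]
Visit 5 → queue [6, 4, 8, 12]
Visit 6 → queue [4, 8, 12]
Visit 4 → queue [8, 12]
Visit 8 → queue [12]
Visit 12; enqueue 1 → queue [1]
Visit 1 → queue []

7, 13, 11, 10, 9, 3, 14, 2, 5, 6, 4, 8, 12, 1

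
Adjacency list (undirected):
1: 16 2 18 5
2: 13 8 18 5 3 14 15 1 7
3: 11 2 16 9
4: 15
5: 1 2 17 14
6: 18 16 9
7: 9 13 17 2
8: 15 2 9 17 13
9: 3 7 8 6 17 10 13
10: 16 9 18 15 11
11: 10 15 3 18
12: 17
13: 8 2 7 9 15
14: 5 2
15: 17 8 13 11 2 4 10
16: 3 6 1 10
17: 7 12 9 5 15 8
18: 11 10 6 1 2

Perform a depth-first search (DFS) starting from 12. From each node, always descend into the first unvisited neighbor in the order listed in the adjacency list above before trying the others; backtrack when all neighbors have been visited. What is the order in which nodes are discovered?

Visit 12
12 → 17
17 → 7
7 → 9
9 → 3
3 → 11
11 → 10
10 → 16
16 → 6
6 → 18
18 → 1
1 → 2
2 → 13
13 → 8
8 → 15
15 → 4
2 → 5
5 → 14

12 -> 17 -> 7 -> 9 -> 3 -> 11 -> 10 -> 16 -> 6 -> 18 -> 1 -> 2 -> 13 -> 8 -> 15 -> 4 -> 5 -> 14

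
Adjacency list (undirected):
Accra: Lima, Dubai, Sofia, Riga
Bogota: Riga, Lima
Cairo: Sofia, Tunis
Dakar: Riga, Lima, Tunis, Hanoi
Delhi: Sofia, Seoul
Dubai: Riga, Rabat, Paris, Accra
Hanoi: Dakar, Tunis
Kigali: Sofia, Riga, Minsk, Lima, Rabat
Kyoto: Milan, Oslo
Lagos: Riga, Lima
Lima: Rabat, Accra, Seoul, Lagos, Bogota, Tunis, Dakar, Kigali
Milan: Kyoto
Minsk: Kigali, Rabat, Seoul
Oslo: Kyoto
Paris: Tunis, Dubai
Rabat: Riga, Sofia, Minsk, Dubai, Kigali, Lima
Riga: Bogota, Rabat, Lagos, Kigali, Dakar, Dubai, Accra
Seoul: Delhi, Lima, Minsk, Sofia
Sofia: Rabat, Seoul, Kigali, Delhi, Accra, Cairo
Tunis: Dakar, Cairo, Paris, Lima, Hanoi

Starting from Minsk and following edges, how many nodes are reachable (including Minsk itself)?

BFS from Minsk visits: Minsk, Kigali, Rabat, Seoul, Sofia, Riga, Lima, Dubai, Delhi, Accra, Cairo, Bogota, Lagos, Dakar, Tunis, Paris, Hanoi
Reachable nodes: 17 of 20 total.

17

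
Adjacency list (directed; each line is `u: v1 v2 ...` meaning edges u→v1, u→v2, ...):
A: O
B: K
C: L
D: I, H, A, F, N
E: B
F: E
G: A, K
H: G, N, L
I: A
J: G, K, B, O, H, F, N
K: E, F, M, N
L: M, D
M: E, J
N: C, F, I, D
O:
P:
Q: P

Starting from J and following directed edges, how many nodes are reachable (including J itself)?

15

BFS from J visits: J, B, F, G, H, K, N, O, E, A, L, M, C, D, I
Reachable nodes: 15 of 17 total.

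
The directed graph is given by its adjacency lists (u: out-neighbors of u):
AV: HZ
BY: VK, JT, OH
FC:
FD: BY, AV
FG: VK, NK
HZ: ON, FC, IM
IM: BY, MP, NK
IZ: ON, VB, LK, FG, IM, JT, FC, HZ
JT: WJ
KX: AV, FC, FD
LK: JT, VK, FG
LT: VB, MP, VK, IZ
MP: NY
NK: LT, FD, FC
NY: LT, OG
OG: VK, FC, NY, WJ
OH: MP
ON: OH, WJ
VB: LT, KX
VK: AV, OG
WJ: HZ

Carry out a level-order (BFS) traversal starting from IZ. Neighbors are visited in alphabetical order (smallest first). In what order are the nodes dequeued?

Visit IZ; enqueue FC, FG, HZ, IM, JT, LK, ON, VB → queue [FC, FG, HZ, IM, JT, LK, ON, VB]
Visit FC → queue [FG, HZ, IM, JT, LK, ON, VB]
Visit FG; enqueue NK, VK → queue [HZ, IM, JT, LK, ON, VB, NK, VK]
Visit HZ → queue [IM, JT, LK, ON, VB, NK, VK]
Visit IM; enqueue BY, MP → queue [JT, LK, ON, VB, NK, VK, BY, MP]
Visit JT; enqueue WJ → queue [LK, ON, VB, NK, VK, BY, MP, WJ]
Visit LK → queue [ON, VB, NK, VK, BY, MP, WJ]
Visit ON; enqueue OH → queue [VB, NK, VK, BY, MP, WJ, OH]
Visit VB; enqueue KX, LT → queue [NK, VK, BY, MP, WJ, OH, KX, LT]
Visit NK; enqueue FD → queue [VK, BY, MP, WJ, OH, KX, LT, FD]
Visit VK; enqueue AV, OG → queue [BY, MP, WJ, OH, KX, LT, FD, AV, OG]
Visit BY → queue [MP, WJ, OH, KX, LT, FD, AV, OG]
Visit MP; enqueue NY → queue [WJ, OH, KX, LT, FD, AV, OG, NY]
Visit WJ → queue [OH, KX, LT, FD, AV, OG, NY]
Visit OH → queue [KX, LT, FD, AV, OG, NY]
Visit KX → queue [LT, FD, AV, OG, NY]
Visit LT → queue [FD, AV, OG, NY]
Visit FD → queue [AV, OG, NY]
Visit AV → queue [OG, NY]
Visit OG → queue [NY]
Visit NY → queue []

IZ, FC, FG, HZ, IM, JT, LK, ON, VB, NK, VK, BY, MP, WJ, OH, KX, LT, FD, AV, OG, NY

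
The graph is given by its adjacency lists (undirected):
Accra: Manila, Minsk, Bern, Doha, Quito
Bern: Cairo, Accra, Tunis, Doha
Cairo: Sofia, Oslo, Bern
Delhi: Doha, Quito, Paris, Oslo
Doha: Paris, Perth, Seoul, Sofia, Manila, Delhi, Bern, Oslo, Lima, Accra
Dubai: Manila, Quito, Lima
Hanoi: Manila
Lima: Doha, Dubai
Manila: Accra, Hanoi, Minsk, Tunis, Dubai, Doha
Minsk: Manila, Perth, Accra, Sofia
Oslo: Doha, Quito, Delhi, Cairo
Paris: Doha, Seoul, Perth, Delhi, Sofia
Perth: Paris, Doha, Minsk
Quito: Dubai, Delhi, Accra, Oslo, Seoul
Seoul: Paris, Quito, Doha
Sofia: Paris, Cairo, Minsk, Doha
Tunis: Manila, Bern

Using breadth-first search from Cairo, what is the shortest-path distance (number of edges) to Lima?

3

Level 0: Cairo
Level 1: Bern, Oslo, Sofia
Level 2: Accra, Delhi, Doha, Minsk, Paris, Quito, Tunis
Level 3: Dubai, Lima, Manila, Perth, Seoul
Level 4: Hanoi
Lima first appears at level 3.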